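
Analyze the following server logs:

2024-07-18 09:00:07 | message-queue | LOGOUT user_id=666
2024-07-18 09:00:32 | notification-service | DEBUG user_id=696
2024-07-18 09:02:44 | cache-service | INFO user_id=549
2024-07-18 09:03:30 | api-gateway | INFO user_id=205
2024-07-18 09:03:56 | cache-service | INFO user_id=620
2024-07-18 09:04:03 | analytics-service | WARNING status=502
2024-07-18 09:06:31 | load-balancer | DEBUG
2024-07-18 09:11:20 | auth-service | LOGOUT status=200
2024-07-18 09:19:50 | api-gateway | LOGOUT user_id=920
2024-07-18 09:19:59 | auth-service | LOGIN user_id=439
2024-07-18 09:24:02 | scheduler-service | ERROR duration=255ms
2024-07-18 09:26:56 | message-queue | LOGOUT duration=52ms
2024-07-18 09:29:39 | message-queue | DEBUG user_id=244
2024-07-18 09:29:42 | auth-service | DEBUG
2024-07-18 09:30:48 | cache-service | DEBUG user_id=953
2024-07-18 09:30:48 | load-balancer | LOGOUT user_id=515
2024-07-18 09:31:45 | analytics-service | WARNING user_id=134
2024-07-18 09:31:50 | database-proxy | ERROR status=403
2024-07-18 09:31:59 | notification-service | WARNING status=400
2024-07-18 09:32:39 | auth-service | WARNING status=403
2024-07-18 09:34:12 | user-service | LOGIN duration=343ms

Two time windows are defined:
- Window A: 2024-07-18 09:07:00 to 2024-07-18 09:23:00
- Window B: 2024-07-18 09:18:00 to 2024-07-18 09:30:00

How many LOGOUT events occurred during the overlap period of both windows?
1

To find overlap events:

1. Window A: 2024-07-18 09:07:00 to 2024-07-18 09:23:00
2. Window B: 2024-07-18 09:18:00 to 2024-07-18 09:30:00
3. Overlap period: 2024-07-18 09:18:00 to 2024-07-18 09:23:00
4. Count LOGOUT events in overlap: 1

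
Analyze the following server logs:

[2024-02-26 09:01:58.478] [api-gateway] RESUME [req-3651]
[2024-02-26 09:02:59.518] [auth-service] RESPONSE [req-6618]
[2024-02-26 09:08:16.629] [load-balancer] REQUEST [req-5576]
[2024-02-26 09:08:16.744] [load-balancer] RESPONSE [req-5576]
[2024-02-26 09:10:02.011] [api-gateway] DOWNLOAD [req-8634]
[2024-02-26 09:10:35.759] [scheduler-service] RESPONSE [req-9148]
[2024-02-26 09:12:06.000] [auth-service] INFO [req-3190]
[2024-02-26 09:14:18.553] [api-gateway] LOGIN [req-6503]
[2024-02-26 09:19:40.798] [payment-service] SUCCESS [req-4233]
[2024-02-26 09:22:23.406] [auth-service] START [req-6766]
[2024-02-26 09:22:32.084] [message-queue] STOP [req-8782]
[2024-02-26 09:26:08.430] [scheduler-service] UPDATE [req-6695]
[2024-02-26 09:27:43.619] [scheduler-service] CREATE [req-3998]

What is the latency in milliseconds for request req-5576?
115

To calculate latency:

1. Find REQUEST with id req-5576: 2024-02-26 09:08:16.629
2. Find RESPONSE with id req-5576: 2024-02-26 09:08:16.744
3. Latency: 2024-02-26 09:08:16.744 - 2024-02-26 09:08:16.629 = 115ms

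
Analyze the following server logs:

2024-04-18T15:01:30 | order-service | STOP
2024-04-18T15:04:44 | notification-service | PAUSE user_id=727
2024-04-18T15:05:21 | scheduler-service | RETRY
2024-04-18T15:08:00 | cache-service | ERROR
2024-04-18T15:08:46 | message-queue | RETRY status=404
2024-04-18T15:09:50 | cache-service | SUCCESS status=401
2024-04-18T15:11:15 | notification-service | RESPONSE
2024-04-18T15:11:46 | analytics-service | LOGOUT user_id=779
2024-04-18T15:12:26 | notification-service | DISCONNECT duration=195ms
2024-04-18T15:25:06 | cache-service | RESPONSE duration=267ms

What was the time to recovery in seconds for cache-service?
110

To calculate recovery time:

1. Find ERROR event for cache-service: 2024-04-18T15:08:00
2. Find next SUCCESS event for cache-service: 2024-04-18T15:09:50
3. Recovery time: 2024-04-18T15:09:50 - 2024-04-18T15:08:00 = 110 seconds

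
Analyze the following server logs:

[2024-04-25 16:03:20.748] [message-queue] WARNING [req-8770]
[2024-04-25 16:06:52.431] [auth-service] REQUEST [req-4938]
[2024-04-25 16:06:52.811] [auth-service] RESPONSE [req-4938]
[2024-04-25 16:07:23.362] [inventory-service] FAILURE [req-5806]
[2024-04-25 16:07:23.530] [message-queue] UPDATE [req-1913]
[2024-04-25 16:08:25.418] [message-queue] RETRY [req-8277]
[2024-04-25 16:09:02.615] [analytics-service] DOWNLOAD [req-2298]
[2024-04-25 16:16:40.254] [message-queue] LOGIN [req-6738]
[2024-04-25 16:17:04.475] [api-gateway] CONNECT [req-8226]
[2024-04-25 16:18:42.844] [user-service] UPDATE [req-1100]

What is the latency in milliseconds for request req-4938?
380

To calculate latency:

1. Find REQUEST with id req-4938: 2024-04-25 16:06:52.431
2. Find RESPONSE with id req-4938: 2024-04-25 16:06:52.811
3. Latency: 2024-04-25 16:06:52.811 - 2024-04-25 16:06:52.431 = 380ms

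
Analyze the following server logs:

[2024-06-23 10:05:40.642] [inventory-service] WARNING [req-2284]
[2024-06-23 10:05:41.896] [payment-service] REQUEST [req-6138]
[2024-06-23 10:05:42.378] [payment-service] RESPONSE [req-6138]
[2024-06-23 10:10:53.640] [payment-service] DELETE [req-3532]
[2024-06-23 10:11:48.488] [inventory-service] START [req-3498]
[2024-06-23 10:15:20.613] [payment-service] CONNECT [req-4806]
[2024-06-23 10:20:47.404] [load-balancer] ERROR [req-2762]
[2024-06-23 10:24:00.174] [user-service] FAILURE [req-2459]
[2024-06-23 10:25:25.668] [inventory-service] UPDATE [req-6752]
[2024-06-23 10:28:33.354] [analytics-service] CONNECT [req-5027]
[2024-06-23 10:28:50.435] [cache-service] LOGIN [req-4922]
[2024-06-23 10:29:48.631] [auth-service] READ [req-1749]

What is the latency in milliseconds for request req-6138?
482

To calculate latency:

1. Find REQUEST with id req-6138: 2024-06-23 10:05:41.896
2. Find RESPONSE with id req-6138: 2024-06-23 10:05:42.378
3. Latency: 2024-06-23 10:05:42.378 - 2024-06-23 10:05:41.896 = 482ms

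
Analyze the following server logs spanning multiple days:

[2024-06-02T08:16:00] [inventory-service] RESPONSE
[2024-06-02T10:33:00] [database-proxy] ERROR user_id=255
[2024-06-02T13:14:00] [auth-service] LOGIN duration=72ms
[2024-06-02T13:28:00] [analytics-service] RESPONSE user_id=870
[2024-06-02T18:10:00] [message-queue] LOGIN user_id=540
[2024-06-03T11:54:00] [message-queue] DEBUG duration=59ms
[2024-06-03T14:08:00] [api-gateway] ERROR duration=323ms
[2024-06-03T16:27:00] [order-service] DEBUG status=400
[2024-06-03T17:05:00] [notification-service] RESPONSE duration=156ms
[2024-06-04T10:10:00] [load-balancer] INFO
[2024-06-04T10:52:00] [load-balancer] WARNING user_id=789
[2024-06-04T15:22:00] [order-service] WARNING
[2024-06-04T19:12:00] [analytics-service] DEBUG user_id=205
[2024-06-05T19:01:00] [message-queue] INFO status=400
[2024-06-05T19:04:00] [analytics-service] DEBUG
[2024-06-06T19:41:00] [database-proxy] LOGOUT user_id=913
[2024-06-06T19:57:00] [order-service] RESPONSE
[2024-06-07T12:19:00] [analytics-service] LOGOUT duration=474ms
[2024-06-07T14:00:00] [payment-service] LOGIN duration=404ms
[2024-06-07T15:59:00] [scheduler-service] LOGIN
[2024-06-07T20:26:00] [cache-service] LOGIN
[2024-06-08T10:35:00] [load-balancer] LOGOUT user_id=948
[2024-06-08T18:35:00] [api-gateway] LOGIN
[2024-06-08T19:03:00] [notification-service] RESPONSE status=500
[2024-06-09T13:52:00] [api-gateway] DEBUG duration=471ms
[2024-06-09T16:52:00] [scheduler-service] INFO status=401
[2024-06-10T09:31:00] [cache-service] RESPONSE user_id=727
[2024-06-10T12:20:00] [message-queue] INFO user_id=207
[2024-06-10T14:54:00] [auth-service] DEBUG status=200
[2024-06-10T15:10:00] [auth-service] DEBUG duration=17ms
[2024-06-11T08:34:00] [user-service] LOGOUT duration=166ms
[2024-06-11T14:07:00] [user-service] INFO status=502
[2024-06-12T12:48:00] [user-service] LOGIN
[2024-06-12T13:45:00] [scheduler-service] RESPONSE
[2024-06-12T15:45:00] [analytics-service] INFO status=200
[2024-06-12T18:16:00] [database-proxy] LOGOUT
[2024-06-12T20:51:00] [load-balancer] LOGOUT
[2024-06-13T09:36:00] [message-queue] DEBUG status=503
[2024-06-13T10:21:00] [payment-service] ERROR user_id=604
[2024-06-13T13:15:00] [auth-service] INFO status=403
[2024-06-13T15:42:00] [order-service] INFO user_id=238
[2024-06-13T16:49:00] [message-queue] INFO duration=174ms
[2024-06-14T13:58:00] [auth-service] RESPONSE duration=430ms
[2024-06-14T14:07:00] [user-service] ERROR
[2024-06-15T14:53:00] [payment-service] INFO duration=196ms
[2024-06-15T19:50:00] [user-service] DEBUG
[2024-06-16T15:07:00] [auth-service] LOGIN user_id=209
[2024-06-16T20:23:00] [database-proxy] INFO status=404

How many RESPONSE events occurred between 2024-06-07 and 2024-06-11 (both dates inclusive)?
2

To filter by date range:

1. Date range: 2024-06-07 through 2024-06-11, both dates inclusive
2. Filter for RESPONSE events whose date falls in this range
3. Count matching events: 2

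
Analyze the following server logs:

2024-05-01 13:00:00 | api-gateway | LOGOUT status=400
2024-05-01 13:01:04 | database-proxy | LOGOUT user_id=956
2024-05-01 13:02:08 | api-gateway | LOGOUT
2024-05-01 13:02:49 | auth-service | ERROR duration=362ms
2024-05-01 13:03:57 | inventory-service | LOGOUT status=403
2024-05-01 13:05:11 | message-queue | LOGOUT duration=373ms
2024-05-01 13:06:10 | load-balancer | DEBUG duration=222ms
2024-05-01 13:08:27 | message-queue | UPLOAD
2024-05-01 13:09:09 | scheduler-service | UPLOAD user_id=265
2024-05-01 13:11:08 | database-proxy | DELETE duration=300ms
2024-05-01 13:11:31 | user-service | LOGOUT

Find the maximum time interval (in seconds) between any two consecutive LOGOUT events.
380

To find the longest gap:

1. Extract all LOGOUT events in chronological order
2. Calculate time differences between consecutive events
3. Find the maximum difference
4. Longest gap: 380 seconds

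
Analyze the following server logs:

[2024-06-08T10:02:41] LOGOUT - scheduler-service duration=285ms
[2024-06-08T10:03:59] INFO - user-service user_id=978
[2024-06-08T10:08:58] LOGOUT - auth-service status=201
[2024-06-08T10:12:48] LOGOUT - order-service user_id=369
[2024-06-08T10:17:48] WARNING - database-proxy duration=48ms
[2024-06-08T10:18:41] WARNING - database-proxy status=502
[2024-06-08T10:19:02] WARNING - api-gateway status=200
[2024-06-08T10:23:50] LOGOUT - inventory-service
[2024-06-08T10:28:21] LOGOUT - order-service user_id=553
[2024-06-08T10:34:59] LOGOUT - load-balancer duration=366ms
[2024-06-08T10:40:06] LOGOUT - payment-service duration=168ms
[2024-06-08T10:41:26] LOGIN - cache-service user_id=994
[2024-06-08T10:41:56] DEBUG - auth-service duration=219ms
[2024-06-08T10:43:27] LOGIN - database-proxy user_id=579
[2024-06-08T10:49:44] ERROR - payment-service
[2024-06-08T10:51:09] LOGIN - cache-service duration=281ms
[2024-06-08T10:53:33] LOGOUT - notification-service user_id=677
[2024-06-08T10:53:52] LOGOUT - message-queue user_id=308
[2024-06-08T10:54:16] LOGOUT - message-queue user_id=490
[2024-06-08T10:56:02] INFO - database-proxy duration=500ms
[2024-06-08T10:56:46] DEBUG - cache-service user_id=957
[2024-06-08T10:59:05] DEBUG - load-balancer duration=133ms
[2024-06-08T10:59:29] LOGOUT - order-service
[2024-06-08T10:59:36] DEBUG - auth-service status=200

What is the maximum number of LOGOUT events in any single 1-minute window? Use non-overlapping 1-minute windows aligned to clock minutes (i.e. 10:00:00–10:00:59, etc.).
2

To find the burst window:

1. Divide the log period into non-overlapping 1-minute windows starting at 10:00
2. Count LOGOUT events in each window
3. Find the window with maximum count
4. Maximum events in a window: 2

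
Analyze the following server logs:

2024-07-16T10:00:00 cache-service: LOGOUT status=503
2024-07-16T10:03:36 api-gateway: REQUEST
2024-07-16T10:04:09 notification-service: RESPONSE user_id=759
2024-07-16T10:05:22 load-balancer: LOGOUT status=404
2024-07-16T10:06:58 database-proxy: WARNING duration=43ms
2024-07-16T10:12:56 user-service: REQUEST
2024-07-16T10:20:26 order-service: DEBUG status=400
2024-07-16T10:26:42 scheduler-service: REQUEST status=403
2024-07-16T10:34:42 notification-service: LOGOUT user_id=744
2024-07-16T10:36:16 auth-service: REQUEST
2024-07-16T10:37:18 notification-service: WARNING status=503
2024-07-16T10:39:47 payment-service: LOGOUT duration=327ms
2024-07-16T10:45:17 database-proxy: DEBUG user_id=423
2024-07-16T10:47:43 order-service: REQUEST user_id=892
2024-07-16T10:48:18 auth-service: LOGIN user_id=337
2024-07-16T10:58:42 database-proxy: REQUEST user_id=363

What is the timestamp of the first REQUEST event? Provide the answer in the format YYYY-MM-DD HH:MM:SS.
2024-07-16 10:03:36

To find the first event:

1. Filter for all REQUEST events
2. Sort by timestamp
3. Select the first one
4. Timestamp: 2024-07-16 10:03:36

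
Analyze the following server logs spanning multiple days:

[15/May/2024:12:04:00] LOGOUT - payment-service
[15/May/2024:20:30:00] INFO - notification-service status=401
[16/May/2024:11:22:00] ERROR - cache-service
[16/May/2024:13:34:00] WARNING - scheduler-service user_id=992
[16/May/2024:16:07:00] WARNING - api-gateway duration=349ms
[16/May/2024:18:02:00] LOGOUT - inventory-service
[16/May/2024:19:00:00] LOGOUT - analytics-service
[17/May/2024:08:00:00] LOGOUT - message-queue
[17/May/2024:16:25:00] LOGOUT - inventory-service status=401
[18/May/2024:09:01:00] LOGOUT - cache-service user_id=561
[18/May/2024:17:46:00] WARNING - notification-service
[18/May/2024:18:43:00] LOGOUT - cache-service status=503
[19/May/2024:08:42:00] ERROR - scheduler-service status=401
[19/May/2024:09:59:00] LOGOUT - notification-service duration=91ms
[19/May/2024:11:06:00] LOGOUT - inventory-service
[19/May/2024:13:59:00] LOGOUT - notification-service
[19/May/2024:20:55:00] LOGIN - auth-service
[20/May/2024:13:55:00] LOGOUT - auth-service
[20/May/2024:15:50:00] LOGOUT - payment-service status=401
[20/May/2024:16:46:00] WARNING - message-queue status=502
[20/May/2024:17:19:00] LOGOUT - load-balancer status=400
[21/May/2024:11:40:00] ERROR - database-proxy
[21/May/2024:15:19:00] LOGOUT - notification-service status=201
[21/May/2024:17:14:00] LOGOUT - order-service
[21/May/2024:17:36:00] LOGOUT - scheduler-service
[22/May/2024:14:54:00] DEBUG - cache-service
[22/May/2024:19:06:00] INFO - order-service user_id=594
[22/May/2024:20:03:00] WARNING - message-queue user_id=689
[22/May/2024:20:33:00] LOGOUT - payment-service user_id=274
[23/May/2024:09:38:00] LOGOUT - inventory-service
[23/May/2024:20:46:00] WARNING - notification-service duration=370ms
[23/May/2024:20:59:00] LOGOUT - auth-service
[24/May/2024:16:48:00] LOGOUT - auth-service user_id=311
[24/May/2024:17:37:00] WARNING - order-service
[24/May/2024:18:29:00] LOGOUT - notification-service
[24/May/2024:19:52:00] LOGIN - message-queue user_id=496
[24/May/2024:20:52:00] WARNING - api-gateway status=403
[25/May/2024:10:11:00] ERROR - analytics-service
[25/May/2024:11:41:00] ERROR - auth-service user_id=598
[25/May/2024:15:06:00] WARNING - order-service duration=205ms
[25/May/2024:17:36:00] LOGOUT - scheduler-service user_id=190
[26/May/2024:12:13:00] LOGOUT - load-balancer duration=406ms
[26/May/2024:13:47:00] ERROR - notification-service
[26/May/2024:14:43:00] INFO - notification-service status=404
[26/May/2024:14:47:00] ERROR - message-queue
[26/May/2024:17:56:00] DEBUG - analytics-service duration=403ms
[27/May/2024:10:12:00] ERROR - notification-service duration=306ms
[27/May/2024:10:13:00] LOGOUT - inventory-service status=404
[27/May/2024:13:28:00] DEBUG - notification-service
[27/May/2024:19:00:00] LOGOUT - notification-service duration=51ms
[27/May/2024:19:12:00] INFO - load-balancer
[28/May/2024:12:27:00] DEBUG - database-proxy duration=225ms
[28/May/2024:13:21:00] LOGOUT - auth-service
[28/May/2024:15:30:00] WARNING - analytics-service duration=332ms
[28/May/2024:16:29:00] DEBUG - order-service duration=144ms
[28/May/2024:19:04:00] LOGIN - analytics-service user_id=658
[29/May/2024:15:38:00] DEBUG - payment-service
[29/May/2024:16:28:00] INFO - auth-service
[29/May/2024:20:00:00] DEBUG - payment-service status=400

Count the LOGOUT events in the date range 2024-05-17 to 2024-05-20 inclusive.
10

To filter by date range:

1. Date range: 2024-05-17 through 2024-05-20, both dates inclusive
2. Filter for LOGOUT events whose date falls in this range
3. Count matching events: 10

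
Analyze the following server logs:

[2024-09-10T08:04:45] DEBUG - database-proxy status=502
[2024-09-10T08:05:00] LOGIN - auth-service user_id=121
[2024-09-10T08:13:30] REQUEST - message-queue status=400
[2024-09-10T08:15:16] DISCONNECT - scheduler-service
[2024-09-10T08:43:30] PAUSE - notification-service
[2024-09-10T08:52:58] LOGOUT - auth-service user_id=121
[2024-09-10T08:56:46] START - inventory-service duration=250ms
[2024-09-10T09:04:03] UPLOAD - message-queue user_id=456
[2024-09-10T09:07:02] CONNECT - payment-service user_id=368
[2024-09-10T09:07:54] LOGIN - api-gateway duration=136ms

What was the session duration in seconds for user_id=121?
2878

To calculate session duration:

1. Find LOGIN event for user_id=121: 2024-09-10T08:05:00
2. Find LOGOUT event for user_id=121: 2024-09-10T08:52:58
3. Session duration: 2024-09-10T08:52:58 - 2024-09-10T08:05:00 = 2878 seconds (47 minutes)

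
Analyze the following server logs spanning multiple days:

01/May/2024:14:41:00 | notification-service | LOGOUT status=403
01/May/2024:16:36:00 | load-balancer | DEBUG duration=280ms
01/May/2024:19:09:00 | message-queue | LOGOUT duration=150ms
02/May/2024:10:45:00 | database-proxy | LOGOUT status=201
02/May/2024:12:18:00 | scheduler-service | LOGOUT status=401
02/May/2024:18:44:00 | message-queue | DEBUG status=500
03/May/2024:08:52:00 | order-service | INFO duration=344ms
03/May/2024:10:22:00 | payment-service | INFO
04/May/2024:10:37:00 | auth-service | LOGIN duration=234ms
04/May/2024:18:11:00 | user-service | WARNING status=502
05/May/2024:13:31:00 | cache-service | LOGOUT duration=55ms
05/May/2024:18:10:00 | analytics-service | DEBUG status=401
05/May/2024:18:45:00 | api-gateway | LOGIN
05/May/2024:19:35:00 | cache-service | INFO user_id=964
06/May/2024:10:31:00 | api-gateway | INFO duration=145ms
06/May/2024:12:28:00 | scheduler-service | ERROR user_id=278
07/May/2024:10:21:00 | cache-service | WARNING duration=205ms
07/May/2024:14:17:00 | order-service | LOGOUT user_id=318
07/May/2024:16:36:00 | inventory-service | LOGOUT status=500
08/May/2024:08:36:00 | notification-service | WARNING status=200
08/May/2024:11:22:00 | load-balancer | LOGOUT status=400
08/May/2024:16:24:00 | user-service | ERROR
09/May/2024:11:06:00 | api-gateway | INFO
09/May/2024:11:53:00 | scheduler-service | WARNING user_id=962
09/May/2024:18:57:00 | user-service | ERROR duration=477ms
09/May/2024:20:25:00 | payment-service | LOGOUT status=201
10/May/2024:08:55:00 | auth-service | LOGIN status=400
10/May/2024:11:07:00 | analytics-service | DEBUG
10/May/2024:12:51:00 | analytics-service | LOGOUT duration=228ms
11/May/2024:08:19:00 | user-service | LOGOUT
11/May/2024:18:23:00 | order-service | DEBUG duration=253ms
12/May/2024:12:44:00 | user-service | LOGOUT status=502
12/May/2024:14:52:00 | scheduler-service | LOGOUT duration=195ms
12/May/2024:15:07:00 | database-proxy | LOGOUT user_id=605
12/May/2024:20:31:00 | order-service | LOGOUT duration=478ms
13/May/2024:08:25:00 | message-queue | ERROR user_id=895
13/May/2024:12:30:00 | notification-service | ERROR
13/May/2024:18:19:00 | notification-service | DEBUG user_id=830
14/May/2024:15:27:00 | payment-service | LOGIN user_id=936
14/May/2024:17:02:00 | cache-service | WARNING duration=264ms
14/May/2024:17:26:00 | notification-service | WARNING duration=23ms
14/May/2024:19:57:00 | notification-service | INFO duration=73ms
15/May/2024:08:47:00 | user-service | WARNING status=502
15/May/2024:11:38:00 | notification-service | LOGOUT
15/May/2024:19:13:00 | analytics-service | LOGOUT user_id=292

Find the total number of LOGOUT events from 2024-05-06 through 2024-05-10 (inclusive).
5

To filter by date range:

1. Date range: 2024-05-06 through 2024-05-10, both dates inclusive
2. Filter for LOGOUT events whose date falls in this range
3. Count matching events: 5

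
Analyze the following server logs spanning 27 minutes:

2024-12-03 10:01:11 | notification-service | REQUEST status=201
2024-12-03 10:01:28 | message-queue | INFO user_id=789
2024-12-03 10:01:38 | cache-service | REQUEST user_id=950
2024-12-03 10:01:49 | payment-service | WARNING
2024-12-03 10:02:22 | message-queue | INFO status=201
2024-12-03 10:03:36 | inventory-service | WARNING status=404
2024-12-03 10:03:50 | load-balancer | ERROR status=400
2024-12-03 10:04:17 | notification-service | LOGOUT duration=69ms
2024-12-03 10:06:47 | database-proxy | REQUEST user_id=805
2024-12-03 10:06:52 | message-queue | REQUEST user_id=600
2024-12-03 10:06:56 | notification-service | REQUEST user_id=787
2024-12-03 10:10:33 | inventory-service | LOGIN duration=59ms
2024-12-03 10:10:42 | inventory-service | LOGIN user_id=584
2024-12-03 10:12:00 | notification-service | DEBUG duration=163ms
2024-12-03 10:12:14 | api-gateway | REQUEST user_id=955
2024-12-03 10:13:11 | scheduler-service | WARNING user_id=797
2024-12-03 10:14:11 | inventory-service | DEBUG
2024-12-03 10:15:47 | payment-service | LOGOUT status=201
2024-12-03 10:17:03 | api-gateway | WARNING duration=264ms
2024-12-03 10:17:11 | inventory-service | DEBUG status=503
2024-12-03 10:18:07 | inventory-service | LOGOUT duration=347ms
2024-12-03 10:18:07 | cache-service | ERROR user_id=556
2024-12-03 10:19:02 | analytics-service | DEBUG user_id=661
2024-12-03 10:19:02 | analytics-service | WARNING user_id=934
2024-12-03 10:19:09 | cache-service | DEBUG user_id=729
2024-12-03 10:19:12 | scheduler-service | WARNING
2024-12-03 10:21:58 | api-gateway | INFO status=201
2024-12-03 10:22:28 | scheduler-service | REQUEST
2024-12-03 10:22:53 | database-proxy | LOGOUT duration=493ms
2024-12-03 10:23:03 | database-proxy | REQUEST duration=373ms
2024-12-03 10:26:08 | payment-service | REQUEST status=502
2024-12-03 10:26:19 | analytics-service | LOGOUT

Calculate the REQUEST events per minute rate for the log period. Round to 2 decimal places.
0.33

To calculate the rate:

1. Count total REQUEST events: 9
2. Total time period: 27 minutes
3. Rate = 9 / 27 = 0.33 events per minute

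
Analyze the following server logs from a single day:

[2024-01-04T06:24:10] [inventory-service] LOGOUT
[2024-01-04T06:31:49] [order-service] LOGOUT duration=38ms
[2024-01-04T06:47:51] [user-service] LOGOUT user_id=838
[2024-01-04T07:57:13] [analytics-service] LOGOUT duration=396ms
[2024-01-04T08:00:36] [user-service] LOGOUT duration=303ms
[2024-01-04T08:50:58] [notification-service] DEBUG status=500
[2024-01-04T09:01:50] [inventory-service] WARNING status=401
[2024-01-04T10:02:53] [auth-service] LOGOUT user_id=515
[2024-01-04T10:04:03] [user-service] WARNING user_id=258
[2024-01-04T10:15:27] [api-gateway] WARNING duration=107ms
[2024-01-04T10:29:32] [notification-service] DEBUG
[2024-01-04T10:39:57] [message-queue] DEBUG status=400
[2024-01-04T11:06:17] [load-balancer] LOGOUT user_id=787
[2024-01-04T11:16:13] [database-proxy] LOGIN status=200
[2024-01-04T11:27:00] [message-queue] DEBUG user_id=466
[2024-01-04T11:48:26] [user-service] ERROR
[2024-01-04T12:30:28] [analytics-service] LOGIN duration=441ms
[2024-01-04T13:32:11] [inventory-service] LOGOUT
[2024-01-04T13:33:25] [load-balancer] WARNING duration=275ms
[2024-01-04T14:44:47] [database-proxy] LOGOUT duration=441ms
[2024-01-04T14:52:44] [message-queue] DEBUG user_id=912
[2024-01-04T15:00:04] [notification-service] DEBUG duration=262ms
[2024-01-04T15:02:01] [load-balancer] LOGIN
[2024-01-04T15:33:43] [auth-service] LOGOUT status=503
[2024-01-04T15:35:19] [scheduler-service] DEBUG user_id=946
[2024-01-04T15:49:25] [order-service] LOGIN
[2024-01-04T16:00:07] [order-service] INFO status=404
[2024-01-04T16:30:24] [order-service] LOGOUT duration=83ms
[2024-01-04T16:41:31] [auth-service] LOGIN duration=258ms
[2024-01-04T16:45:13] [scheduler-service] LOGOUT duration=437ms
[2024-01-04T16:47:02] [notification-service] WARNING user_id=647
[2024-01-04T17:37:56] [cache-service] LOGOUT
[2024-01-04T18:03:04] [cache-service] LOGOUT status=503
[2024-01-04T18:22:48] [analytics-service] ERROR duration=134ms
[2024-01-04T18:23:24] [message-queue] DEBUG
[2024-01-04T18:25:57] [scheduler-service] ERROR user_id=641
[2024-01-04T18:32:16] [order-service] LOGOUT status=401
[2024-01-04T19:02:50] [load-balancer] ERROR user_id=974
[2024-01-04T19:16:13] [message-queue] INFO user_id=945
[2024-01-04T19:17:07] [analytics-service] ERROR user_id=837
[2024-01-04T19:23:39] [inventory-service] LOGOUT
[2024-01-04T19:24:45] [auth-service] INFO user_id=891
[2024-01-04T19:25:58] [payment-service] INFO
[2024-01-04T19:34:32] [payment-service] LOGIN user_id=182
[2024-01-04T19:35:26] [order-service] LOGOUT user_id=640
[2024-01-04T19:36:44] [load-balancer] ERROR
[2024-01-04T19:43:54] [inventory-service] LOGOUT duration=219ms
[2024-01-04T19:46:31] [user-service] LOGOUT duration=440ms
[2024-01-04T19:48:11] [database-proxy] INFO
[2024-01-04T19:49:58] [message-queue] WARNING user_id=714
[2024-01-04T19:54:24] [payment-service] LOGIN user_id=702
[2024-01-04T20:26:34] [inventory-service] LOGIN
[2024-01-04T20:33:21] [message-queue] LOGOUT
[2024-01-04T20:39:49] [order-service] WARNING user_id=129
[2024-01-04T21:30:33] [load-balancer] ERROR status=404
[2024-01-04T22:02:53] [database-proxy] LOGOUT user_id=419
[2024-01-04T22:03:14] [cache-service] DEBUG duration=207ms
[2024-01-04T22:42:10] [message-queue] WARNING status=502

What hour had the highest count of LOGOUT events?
19

To find the peak hour:

1. Group all LOGOUT events by hour
2. Count events in each hour
3. Find hour with maximum count
4. Peak hour: 19 (with 4 events)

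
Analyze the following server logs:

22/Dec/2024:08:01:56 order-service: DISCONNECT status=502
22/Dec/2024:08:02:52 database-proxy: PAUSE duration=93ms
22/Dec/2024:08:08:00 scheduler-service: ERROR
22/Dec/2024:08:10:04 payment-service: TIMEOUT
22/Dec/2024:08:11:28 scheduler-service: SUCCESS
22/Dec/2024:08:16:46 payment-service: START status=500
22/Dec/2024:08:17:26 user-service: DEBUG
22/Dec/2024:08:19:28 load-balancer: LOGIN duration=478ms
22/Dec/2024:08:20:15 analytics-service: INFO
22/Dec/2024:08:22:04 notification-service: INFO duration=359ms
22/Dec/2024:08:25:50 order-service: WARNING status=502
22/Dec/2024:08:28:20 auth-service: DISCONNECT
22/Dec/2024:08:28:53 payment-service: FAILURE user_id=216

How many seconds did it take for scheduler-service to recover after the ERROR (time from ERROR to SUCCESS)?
208

To calculate recovery time:

1. Find ERROR event for scheduler-service: 22/Dec/2024:08:08:00
2. Find next SUCCESS event for scheduler-service: 22/Dec/2024:08:11:28
3. Recovery time: 22/Dec/2024:08:11:28 - 22/Dec/2024:08:08:00 = 208 seconds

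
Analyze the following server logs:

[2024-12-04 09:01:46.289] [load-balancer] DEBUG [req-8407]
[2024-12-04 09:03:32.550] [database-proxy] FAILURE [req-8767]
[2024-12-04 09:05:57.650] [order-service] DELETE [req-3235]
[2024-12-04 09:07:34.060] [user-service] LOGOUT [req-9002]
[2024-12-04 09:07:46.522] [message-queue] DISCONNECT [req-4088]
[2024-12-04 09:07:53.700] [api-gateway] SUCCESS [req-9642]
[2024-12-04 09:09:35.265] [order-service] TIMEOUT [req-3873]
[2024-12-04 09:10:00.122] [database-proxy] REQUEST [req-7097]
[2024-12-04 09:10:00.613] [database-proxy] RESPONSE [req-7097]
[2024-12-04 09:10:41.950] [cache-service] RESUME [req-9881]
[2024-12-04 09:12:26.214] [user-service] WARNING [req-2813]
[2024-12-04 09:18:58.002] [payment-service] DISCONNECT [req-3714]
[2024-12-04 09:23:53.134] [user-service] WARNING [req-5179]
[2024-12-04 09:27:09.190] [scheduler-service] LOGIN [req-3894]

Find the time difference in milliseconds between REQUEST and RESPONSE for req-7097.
491

To calculate latency:

1. Find REQUEST with id req-7097: 2024-12-04 09:10:00.122
2. Find RESPONSE with id req-7097: 2024-12-04 09:10:00.613
3. Latency: 2024-12-04 09:10:00.613 - 2024-12-04 09:10:00.122 = 491ms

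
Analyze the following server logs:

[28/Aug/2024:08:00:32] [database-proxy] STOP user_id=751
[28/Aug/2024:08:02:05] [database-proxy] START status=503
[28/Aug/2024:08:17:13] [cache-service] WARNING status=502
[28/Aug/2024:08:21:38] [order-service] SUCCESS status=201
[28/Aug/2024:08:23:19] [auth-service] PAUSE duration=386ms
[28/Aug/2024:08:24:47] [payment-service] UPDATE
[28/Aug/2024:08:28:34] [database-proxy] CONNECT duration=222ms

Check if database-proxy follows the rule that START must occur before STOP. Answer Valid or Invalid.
Invalid

To validate ordering:

1. Required order: START → STOP
2. Rule: START must occur before STOP
3. Check actual order of events for database-proxy
4. Result: Invalid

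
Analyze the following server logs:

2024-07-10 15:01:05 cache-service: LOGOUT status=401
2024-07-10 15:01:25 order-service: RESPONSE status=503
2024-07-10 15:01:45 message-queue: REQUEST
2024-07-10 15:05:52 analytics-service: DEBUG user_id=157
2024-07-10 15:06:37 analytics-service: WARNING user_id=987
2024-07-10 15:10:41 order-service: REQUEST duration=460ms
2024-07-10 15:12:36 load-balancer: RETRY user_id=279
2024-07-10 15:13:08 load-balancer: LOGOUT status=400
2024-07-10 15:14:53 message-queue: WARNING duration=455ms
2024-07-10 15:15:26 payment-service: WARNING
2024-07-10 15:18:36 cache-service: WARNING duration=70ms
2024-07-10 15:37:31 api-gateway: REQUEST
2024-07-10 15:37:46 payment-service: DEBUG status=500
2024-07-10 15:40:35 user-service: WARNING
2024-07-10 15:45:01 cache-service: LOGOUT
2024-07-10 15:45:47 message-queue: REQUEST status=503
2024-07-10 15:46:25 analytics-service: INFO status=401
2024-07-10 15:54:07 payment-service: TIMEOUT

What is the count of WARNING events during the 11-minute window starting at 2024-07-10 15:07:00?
2

To count events in the time window:

1. Window boundaries: 2024-07-10 15:07:00 to 2024-07-10 15:18:00
2. Filter for WARNING events within this window
3. Count matching events: 2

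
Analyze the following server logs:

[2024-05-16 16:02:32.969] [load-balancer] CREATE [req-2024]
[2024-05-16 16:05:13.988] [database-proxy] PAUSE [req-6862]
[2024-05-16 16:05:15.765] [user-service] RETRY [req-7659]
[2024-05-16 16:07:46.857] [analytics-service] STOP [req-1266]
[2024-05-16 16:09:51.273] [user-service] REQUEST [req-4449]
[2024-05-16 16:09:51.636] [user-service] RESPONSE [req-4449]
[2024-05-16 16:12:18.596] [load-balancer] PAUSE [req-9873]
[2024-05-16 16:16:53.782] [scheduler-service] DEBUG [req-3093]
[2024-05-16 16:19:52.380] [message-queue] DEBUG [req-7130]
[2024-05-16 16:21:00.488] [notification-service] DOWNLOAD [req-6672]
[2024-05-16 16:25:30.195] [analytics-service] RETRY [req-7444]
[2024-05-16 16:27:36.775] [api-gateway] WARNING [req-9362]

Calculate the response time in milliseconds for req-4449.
363

To calculate latency:

1. Find REQUEST with id req-4449: 2024-05-16 16:09:51.273
2. Find RESPONSE with id req-4449: 2024-05-16 16:09:51.636
3. Latency: 2024-05-16 16:09:51.636 - 2024-05-16 16:09:51.273 = 363ms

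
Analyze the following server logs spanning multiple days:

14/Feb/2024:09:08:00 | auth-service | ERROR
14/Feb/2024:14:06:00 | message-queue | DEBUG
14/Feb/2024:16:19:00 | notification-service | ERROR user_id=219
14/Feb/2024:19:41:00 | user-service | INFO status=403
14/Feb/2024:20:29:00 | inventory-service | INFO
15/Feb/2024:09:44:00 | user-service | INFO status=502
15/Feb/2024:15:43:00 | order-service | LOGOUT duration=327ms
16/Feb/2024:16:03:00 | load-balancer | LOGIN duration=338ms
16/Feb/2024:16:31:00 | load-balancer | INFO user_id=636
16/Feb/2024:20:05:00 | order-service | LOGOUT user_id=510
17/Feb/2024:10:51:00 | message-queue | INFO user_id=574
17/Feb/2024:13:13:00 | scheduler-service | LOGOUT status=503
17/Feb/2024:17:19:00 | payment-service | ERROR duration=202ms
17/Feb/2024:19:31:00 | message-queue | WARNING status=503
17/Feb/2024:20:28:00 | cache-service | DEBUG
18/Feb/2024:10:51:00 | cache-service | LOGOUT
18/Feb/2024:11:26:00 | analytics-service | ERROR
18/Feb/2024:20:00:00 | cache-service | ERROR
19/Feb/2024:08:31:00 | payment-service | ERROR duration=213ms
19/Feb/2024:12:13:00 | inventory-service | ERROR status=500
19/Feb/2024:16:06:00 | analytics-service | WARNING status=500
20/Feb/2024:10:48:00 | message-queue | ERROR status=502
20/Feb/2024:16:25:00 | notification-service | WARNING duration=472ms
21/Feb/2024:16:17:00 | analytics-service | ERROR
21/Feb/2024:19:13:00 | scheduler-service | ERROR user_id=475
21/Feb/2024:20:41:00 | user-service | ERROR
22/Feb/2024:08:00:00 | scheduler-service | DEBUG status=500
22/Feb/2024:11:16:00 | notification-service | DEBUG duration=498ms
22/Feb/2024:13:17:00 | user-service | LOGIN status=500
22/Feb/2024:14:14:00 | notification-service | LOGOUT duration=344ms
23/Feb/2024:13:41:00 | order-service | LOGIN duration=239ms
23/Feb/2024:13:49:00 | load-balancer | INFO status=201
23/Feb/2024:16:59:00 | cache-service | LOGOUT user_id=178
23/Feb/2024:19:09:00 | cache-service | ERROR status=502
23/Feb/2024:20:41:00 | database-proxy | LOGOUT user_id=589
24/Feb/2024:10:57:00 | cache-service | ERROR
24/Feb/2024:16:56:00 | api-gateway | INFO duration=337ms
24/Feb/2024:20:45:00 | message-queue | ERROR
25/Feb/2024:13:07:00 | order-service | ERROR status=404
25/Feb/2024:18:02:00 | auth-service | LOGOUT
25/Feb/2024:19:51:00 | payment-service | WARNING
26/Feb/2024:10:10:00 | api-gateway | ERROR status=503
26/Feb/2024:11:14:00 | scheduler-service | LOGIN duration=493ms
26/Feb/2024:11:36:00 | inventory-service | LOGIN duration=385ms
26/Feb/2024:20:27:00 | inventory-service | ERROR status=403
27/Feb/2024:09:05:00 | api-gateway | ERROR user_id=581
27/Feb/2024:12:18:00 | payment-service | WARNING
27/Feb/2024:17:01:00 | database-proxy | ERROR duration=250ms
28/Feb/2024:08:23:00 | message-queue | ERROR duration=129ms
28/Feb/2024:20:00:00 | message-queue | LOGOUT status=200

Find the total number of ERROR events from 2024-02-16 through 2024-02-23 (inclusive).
10

To filter by date range:

1. Date range: 2024-02-16 through 2024-02-23, both dates inclusive
2. Filter for ERROR events whose date falls in this range
3. Count matching events: 10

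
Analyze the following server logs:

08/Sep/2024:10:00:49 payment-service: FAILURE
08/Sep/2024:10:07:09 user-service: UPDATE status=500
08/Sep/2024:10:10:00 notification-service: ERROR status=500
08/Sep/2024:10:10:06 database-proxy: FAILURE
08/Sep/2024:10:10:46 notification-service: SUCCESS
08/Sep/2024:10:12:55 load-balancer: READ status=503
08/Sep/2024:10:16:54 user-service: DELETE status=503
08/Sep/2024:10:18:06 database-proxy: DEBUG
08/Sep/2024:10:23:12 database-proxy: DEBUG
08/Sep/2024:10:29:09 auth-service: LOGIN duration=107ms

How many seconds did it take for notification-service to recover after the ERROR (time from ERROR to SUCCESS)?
46

To calculate recovery time:

1. Find ERROR event for notification-service: 08/Sep/2024:10:10:00
2. Find next SUCCESS event for notification-service: 08/Sep/2024:10:10:46
3. Recovery time: 08/Sep/2024:10:10:46 - 08/Sep/2024:10:10:00 = 46 seconds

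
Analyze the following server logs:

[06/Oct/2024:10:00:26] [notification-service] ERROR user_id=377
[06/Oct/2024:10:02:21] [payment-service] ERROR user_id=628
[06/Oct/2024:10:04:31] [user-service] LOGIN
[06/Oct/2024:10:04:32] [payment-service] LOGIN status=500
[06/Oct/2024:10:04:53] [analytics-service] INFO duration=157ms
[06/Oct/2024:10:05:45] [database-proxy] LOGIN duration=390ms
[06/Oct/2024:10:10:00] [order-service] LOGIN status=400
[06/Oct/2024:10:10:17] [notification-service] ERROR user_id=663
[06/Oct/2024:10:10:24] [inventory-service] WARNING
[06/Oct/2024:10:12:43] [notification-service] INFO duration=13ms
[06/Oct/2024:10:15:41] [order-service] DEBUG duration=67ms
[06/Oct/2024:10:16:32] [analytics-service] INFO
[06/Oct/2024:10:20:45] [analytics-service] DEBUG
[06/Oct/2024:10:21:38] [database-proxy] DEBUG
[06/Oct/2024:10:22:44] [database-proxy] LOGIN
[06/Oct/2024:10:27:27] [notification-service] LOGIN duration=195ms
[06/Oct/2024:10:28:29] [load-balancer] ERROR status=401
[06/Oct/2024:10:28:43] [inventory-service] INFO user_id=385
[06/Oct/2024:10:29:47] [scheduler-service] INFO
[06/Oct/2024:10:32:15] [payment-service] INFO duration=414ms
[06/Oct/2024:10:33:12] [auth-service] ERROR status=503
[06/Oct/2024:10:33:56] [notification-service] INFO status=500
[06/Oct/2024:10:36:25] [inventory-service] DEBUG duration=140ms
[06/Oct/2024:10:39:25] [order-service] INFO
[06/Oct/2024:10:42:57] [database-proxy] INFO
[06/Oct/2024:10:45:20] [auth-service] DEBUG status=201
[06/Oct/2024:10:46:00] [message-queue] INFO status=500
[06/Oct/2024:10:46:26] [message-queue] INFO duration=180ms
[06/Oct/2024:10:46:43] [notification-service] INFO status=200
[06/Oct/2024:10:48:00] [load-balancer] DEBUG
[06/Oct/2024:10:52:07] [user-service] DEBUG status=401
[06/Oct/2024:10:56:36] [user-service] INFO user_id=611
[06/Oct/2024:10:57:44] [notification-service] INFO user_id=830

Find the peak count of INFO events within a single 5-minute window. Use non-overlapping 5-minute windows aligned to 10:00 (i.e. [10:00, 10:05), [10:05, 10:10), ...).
3

To find the burst window:

1. Divide the log period into non-overlapping 5-minute windows starting at 10:00
2. Count INFO events in each window
3. Find the window with maximum count
4. Maximum events in a window: 3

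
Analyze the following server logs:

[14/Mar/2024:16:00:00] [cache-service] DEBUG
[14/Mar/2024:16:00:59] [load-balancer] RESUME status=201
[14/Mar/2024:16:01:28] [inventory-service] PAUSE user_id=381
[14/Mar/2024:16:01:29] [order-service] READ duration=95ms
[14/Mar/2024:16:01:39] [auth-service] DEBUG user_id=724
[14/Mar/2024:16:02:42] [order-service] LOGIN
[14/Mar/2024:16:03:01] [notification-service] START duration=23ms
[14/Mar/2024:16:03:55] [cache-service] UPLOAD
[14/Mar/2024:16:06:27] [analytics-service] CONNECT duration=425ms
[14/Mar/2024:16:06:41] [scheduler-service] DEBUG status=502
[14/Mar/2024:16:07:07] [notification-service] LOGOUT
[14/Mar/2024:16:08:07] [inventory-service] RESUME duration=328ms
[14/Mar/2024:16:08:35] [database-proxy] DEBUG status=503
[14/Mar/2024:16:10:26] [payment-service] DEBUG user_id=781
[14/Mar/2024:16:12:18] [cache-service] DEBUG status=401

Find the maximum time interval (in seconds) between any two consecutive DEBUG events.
302

To find the longest gap:

1. Extract all DEBUG events in chronological order
2. Calculate time differences between consecutive events
3. Find the maximum difference
4. Longest gap: 302 seconds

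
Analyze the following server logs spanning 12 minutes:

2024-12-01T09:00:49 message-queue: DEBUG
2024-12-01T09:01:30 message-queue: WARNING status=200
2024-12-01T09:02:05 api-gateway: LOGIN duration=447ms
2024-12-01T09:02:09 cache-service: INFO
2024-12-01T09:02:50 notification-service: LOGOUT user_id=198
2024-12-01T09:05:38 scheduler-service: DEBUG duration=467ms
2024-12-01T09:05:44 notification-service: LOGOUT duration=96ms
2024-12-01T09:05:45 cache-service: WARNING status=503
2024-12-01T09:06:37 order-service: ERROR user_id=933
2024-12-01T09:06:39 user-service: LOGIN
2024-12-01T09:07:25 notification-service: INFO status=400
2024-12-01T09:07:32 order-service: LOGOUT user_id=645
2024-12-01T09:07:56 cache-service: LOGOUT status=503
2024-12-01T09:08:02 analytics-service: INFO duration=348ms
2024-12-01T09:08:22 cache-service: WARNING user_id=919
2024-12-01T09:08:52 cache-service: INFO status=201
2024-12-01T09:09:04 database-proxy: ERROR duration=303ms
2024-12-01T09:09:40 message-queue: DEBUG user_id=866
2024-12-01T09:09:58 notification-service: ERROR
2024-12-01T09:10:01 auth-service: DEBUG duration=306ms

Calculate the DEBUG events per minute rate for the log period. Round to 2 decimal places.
0.33

To calculate the rate:

1. Count total DEBUG events: 4
2. Total time period: 12 minutes
3. Rate = 4 / 12 = 0.33 events per minute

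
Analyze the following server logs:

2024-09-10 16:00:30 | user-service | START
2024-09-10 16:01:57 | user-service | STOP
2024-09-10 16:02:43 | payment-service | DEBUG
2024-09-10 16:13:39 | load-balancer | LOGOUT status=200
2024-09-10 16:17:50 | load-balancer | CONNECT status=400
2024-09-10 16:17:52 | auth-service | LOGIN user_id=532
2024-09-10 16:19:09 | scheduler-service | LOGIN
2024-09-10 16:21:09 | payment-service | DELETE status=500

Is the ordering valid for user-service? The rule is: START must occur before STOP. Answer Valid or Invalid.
Valid

To validate ordering:

1. Required order: START → STOP
2. Rule: START must occur before STOP
3. Check actual order of events for user-service
4. Result: Valid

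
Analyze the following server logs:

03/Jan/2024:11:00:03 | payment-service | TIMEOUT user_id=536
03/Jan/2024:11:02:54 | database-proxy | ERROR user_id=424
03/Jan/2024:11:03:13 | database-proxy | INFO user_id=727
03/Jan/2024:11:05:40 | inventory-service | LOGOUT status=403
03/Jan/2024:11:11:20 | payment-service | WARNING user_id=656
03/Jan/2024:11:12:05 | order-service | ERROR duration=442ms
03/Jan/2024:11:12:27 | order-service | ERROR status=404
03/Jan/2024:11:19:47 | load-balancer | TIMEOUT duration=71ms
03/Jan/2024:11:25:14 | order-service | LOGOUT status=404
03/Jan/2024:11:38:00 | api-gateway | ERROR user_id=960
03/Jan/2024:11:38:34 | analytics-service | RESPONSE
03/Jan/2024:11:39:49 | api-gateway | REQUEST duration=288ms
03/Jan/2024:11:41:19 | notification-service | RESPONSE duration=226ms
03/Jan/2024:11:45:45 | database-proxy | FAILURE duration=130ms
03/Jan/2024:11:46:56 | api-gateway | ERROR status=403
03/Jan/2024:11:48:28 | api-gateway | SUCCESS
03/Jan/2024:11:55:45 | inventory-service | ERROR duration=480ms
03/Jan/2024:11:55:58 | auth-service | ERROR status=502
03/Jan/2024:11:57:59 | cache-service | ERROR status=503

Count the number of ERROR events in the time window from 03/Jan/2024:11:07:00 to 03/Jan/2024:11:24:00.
2

To count events in the time window:

1. Window boundaries: 03/Jan/2024:11:07:00 to 03/Jan/2024:11:24:00
2. Filter for ERROR events within this window
3. Count matching events: 2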